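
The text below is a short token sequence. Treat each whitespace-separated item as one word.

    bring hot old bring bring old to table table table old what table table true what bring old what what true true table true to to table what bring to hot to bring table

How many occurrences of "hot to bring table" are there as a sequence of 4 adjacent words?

Scanning the 31 overlapping 4-gram windows for "hot to bring table":
  position 31–34: hot to bring table

1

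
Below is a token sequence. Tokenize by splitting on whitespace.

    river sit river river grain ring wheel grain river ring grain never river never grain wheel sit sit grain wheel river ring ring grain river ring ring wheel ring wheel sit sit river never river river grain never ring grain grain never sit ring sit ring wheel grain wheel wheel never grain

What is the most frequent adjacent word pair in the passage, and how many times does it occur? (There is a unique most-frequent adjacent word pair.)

"ring wheel", 4 times

Bigram frequencies (highest first):
  ring wheel: 4
  river ring: 3
  ring grain: 3
  grain never: 3
  grain wheel: 3
  sit river: 2
  … (22 more, each ≤ 2)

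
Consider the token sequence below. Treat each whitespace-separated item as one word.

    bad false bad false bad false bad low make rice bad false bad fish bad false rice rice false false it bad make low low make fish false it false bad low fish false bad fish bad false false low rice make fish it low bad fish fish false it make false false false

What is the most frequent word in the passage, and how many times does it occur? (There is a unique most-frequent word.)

Unigram frequencies (highest first):
  false: 16
  bad: 12
  fish: 7
  low: 6
  make: 5
  rice: 4
  … (1 more, each ≤ 4)

"false", 16 times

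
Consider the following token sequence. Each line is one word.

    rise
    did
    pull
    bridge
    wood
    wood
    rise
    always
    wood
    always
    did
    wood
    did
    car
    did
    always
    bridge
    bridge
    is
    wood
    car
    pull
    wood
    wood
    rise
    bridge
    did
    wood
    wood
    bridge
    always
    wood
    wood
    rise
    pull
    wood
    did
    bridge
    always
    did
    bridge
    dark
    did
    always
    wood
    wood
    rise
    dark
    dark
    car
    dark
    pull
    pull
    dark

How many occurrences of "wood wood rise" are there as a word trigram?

Scanning the 52 overlapping trigram windows for "wood wood rise":
  position 5–7: wood wood rise
  position 23–25: wood wood rise
  position 32–34: wood wood rise
  position 45–47: wood wood rise

4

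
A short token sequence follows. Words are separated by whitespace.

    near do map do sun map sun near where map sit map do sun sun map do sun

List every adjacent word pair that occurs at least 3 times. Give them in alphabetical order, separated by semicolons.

do sun; map do

Bigram counts meeting the condition (at least 3 times):
  do sun: 3
  map do: 3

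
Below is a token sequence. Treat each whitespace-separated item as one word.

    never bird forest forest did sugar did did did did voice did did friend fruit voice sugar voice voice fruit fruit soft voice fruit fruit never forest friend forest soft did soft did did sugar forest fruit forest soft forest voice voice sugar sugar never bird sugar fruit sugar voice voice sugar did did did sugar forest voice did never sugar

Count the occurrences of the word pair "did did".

Scanning the 60 overlapping bigram windows for "did did":
  position 7–8: did did
  position 8–9: did did
  position 9–10: did did
  position 12–13: did did
  position 33–34: did did
  position 53–54: did did
  position 54–55: did did

7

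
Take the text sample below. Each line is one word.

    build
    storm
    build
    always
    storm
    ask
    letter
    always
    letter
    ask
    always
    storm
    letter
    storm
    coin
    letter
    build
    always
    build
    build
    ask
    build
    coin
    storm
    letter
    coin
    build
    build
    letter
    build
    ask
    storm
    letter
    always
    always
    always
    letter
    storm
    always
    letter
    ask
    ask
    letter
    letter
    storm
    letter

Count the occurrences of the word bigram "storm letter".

Scanning the 45 overlapping bigram windows for "storm letter":
  position 12–13: storm letter
  position 24–25: storm letter
  position 32–33: storm letter
  position 45–46: storm letter

4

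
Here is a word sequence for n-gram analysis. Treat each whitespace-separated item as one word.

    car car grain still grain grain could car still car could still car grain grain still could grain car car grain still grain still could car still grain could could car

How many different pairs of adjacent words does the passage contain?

15

31 tokens → 30 bigram windows in total.
Repeated bigrams (each contributes count−1 duplicates):
  grain still: 4
  car grain: 3
  could car: 3
  still grain: 3
  car car: 2
  car still: 2
  grain could: 2
  grain grain: 2
  … (2 more repeated)
15 duplicate windows → 30 − 15 = 15 distinct.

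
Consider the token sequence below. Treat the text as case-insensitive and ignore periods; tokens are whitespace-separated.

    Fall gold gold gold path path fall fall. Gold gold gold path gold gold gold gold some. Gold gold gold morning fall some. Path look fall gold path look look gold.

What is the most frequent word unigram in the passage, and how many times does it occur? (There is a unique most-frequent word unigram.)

"gold", 15 times

Unigram frequencies (highest first):
  gold: 15
  fall: 5
  path: 5
  look: 3
  some: 2
  morning: 1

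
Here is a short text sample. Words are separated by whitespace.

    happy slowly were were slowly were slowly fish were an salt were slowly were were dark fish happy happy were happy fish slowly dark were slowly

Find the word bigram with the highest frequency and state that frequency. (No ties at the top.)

"were slowly", 4 times

Bigram frequencies (highest first):
  were slowly: 4
  slowly were: 3
  were were: 2
  happy slowly: 1
  slowly fish: 1
  fish were: 1
  … (13 more, each ≤ 1)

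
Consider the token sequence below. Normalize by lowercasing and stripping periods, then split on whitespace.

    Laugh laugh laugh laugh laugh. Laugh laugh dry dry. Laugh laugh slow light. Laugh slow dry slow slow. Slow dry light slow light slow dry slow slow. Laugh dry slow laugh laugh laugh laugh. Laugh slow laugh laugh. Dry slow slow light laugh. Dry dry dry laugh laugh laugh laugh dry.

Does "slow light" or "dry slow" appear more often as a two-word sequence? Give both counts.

"slow light": 3 occurrences
"dry slow": 4 occurrences

"dry slow" (4 vs 3)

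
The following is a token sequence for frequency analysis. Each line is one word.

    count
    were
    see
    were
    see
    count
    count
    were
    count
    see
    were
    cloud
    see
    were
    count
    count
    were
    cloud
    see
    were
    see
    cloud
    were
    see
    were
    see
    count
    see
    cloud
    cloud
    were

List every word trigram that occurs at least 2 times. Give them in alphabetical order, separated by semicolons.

Trigram counts meeting the condition (at least 2 times):
  cloud see were: 2
  count count were: 2
  see were see: 3
  were cloud see: 2
  were see count: 2
  were see were: 2

cloud see were; count count were; see were see; were cloud see; were see count; were see were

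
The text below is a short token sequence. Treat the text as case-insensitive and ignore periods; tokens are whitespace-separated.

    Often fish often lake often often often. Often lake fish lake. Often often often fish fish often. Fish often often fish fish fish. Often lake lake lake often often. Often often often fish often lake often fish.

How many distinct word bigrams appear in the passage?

9

37 tokens → 36 bigram windows in total.
Repeated bigrams (each contributes count−1 duplicates):
  often often: 10
  often fish: 6
  fish often: 5
  lake often: 4
  often lake: 4
  fish fish: 3
  lake lake: 2
27 duplicate windows → 36 − 27 = 9 distinct.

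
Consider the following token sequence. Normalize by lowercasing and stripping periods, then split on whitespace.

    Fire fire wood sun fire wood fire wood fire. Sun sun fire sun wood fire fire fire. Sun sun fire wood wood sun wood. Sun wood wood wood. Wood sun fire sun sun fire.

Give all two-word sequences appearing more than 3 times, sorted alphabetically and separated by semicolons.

Bigram counts meeting the condition (more than 3 times):
  fire sun: 4
  fire wood: 4
  sun fire: 5
  wood sun: 4
  wood wood: 4

fire sun; fire wood; sun fire; wood sun; wood wood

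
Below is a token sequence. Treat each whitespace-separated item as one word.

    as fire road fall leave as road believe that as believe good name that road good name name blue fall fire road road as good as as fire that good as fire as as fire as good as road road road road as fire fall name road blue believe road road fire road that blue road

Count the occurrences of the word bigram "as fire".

Scanning the 55 overlapping bigram windows for "as fire":
  position 1–2: as fire
  position 27–28: as fire
  position 31–32: as fire
  position 34–35: as fire
  position 43–44: as fire

5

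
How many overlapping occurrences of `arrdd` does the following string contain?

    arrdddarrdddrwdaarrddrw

3

Sliding a length-5 window over the 23 characters (19 positions):
  position 1–5: arrdd
  position 7–11: arrdd
  position 17–21: arrdd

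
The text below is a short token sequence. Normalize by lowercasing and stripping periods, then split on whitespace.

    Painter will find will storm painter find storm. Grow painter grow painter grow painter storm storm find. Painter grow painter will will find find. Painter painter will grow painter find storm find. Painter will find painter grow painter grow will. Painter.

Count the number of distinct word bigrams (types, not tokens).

20

41 tokens → 40 bigram windows in total.
Repeated bigrams (each contributes count−1 duplicates):
  grow painter: 6
  painter grow: 5
  find painter: 4
  painter will: 4
  will find: 3
  find storm: 2
  painter find: 2
  storm find: 2
20 duplicate windows → 40 − 20 = 20 distinct.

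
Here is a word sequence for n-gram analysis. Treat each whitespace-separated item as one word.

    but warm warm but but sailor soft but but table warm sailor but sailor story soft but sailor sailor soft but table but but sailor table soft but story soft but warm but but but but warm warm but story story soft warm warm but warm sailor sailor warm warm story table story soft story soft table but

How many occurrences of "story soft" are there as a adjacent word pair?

Scanning the 57 overlapping bigram windows for "story soft":
  position 15–16: story soft
  position 29–30: story soft
  position 41–42: story soft
  position 53–54: story soft
  position 55–56: story soft

5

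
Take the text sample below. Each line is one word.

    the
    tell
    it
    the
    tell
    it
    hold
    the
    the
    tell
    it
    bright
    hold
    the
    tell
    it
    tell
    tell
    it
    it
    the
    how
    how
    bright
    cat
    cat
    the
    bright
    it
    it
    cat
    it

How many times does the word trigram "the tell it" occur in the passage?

4

Scanning the 30 overlapping trigram windows for "the tell it":
  position 1–3: the tell it
  position 4–6: the tell it
  position 9–11: the tell it
  position 14–16: the tell it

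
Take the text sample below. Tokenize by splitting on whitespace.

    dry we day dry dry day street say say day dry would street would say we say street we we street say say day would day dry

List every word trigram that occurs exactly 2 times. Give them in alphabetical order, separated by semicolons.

say say day; street say say

Trigram counts meeting the condition (exactly 2 times):
  say say day: 2
  street say say: 2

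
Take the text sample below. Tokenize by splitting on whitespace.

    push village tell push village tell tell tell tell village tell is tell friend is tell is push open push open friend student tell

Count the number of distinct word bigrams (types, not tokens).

15

24 tokens → 23 bigram windows in total.
Repeated bigrams (each contributes count−1 duplicates):
  tell tell: 3
  village tell: 3
  is tell: 2
  push open: 2
  push village: 2
  tell is: 2
8 duplicate windows → 23 − 8 = 15 distinct.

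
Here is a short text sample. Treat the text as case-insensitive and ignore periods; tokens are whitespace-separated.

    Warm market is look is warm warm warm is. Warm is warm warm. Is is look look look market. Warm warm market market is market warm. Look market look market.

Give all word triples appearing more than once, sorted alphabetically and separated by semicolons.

Trigram counts meeting the condition (more than once):
  is warm warm: 2
  warm is warm: 2
  warm warm is: 2

is warm warm; warm is warm; warm warm is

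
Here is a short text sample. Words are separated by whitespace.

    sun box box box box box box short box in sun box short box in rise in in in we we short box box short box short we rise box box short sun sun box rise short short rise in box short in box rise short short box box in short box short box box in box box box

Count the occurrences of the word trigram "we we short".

1

Scanning the 57 overlapping trigram windows for "we we short":
  position 20–22: we we short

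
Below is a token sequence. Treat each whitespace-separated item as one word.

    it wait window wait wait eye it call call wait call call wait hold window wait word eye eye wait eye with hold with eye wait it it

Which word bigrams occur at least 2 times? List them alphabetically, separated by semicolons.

call call; call wait; eye wait; wait eye; window wait

Bigram counts meeting the condition (at least 2 times):
  call call: 2
  call wait: 2
  eye wait: 2
  wait eye: 2
  window wait: 2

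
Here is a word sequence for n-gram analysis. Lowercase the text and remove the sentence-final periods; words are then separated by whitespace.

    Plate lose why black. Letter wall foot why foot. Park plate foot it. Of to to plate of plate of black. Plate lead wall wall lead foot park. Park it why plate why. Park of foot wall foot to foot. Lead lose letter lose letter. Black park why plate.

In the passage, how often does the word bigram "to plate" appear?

1

Scanning the 48 overlapping bigram windows for "to plate":
  position 16–17: to plate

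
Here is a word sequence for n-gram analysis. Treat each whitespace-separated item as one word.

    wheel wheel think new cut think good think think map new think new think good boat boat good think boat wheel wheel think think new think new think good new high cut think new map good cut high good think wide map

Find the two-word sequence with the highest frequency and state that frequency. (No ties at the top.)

"think new", 5 times

Bigram frequencies (highest first):
  think new: 5
  new think: 4
  think good: 3
  good think: 3
  wheel wheel: 2
  wheel think: 2
  … (20 more, each ≤ 2)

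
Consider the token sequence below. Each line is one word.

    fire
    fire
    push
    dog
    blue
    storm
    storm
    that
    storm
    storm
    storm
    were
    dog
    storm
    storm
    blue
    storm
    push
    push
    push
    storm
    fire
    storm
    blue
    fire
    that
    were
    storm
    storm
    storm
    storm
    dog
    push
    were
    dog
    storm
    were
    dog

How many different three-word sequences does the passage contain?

32

38 tokens → 36 trigram windows in total.
Repeated trigrams (each contributes count−1 duplicates):
  storm storm storm: 3
  storm were dog: 2
  were dog storm: 2
4 duplicate windows → 36 − 4 = 32 distinct.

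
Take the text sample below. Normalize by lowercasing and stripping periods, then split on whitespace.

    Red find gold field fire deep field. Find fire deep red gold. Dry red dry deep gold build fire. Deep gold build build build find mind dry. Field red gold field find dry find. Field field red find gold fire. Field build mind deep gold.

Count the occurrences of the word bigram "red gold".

Scanning the 44 overlapping bigram windows for "red gold":
  position 11–12: red gold
  position 29–30: red gold

2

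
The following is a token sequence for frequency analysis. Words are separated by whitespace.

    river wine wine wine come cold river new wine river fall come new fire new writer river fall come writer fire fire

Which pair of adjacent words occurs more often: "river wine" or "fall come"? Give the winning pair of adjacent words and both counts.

"fall come" (2 vs 1)

"river wine": 1 occurrence
"fall come": 2 occurrences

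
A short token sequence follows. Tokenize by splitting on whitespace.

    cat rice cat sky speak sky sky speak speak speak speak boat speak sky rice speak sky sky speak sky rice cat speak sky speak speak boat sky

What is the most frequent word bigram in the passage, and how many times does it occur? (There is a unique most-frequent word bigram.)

Bigram frequencies (highest first):
  speak sky: 5
  sky speak: 4
  speak speak: 4
  rice cat: 2
  sky sky: 2
  speak boat: 2
  … (7 more, each ≤ 2)

"speak sky", 5 times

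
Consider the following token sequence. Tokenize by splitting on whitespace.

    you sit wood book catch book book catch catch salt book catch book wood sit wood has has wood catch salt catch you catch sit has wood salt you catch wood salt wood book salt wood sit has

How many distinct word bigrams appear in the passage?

38 tokens → 37 bigram windows in total.
Repeated bigrams (each contributes count−1 duplicates):
  book catch: 3
  catch book: 2
  catch salt: 2
  has wood: 2
  salt wood: 2
  sit has: 2
  sit wood: 2
  wood book: 2
  … (3 more repeated)
12 duplicate windows → 37 − 12 = 25 distinct.

25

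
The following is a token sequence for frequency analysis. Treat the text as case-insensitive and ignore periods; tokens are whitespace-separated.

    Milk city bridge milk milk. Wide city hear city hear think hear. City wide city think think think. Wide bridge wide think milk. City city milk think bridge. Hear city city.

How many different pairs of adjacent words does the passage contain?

23

31 tokens → 30 bigram windows in total.
Repeated bigrams (each contributes count−1 duplicates):
  hear city: 3
  city city: 2
  city hear: 2
  milk city: 2
  think think: 2
  wide city: 2
7 duplicate windows → 30 − 7 = 23 distinct.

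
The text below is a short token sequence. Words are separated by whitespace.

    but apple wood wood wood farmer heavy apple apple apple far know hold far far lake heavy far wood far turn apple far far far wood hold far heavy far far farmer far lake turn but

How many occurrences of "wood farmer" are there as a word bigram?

1

Scanning the 35 overlapping bigram windows for "wood farmer":
  position 5–6: wood farmer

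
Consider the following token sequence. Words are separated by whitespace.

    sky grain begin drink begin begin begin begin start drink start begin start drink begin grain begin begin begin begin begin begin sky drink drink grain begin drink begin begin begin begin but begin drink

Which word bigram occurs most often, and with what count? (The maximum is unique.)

"begin begin", 11 times

Bigram frequencies (highest first):
  begin begin: 11
  grain begin: 3
  begin drink: 3
  drink begin: 3
  begin start: 2
  start drink: 2
  … (10 more, each ≤ 1)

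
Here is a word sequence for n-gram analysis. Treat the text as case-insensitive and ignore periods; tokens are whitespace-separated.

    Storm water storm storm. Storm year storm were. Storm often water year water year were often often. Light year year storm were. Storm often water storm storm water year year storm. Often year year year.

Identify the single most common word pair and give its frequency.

"year year", 4 times

Bigram frequencies (highest first):
  year year: 4
  storm storm: 3
  year storm: 3
  storm often: 3
  water year: 3
  storm water: 2
  … (12 more, each ≤ 2)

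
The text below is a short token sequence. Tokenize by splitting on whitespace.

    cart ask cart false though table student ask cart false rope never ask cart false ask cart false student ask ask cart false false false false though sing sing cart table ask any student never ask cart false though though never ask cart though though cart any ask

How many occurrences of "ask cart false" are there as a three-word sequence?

6

Scanning the 46 overlapping trigram windows for "ask cart false":
  position 2–4: ask cart false
  position 8–10: ask cart false
  position 13–15: ask cart false
  position 16–18: ask cart false
  position 21–23: ask cart false
  position 36–38: ask cart false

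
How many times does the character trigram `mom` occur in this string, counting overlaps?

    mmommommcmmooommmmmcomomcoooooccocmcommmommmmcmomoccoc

Sliding a length-3 window over the 54 characters (52 positions):
  position 2–4: mom
  position 5–7: mom
  position 22–24: mom
  position 40–42: mom
  position 47–49: mom

5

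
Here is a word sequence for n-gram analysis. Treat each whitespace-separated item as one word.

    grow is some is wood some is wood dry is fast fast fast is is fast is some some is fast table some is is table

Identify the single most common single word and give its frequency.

Unigram frequencies (highest first):
  is: 10
  some: 5
  fast: 5
  wood: 2
  table: 2
  grow: 1
  … (1 more, each ≤ 1)

"is", 10 times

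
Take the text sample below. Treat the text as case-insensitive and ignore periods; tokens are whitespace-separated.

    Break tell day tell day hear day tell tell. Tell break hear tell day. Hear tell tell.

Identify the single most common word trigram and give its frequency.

"tell day hear", 2 times

Trigram frequencies (highest first):
  tell day hear: 2
  break tell day: 1
  tell day tell: 1
  day tell day: 1
  day hear day: 1
  hear day tell: 1
  … (8 more, each ≤ 1)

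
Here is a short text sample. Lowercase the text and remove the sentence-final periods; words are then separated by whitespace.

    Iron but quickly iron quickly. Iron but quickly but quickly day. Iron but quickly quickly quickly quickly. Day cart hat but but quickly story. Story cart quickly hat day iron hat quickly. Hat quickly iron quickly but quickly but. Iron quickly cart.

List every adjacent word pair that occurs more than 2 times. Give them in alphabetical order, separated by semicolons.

Bigram counts meeting the condition (more than 2 times):
  but quickly: 6
  iron but: 3
  iron quickly: 3
  quickly but: 3
  quickly iron: 3
  quickly quickly: 3

but quickly; iron but; iron quickly; quickly but; quickly iron; quickly quickly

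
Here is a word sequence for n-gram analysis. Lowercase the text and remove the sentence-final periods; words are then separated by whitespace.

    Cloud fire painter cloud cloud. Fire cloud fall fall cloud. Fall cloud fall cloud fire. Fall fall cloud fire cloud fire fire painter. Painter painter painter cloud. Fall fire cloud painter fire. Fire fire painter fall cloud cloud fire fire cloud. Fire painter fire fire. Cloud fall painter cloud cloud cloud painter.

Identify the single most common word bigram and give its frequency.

Bigram frequencies (highest first):
  cloud fire: 7
  fire cloud: 5
  cloud fall: 5
  fall cloud: 5
  fire fire: 5
  fire painter: 4
  … (10 more, each ≤ 4)

"cloud fire", 7 times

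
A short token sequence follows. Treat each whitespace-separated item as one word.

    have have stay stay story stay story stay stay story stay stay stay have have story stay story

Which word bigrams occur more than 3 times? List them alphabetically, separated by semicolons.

Bigram counts meeting the condition (more than 3 times):
  stay stay: 4
  stay story: 4
  story stay: 4

stay stay; stay story; story stay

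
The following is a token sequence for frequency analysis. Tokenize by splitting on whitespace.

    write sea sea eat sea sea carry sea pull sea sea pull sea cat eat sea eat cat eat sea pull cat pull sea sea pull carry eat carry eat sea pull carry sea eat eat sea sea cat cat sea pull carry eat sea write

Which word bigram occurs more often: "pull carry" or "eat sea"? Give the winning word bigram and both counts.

"eat sea" (6 vs 3)

"pull carry": 3 occurrences
"eat sea": 6 occurrences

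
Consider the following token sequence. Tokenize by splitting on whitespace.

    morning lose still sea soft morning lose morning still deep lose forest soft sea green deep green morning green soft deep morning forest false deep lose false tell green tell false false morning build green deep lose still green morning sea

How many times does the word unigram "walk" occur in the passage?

Scanning the 41 tokens for "walk":
  (none found)

0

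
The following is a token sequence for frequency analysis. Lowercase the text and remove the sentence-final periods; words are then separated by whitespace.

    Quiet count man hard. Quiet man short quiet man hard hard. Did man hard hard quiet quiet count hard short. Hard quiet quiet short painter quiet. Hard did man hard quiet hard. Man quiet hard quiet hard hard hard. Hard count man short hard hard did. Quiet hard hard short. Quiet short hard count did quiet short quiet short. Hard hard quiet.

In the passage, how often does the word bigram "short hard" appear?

4

Scanning the 61 overlapping bigram windows for "short hard":
  position 20–21: short hard
  position 43–44: short hard
  position 52–53: short hard
  position 59–60: short hard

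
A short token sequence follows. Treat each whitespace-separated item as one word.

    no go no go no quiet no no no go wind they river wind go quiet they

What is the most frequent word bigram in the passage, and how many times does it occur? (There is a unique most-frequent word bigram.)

"no go", 3 times

Bigram frequencies (highest first):
  no go: 3
  go no: 2
  no no: 2
  no quiet: 1
  quiet no: 1
  go wind: 1
  … (6 more, each ≤ 1)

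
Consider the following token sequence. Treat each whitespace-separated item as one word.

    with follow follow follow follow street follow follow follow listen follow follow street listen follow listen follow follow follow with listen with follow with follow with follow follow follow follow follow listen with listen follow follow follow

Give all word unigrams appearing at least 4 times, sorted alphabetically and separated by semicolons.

Unigram counts meeting the condition (at least 4 times):
  follow: 23
  listen: 6
  with: 6

follow; listen; with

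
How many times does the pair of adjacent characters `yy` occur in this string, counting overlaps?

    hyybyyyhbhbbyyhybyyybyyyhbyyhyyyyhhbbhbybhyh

Sliding a length-2 window over the 44 characters (43 positions):
  position 2–3: yy
  position 5–6: yy
  position 6–7: yy
  position 13–14: yy
  position 18–19: yy
  position 19–20: yy
  position 22–23: yy
  position 23–24: yy
  position 27–28: yy
  position 30–31: yy
  … (2 more)

12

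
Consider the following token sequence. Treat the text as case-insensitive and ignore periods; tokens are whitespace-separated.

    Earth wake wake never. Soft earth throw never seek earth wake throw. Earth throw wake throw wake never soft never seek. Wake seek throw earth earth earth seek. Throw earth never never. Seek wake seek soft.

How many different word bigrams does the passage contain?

21

36 tokens → 35 bigram windows in total.
Repeated bigrams (each contributes count−1 duplicates):
  never seek: 3
  throw earth: 3
  earth earth: 2
  earth throw: 2
  earth wake: 2
  never soft: 2
  seek throw: 2
  seek wake: 2
  … (4 more repeated)
14 duplicate windows → 35 − 14 = 21 distinct.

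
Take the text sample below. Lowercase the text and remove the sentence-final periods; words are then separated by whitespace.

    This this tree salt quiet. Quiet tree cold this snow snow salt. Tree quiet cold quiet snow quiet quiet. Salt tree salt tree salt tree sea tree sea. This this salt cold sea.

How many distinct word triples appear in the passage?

29

33 tokens → 31 trigram windows in total.
Repeated trigrams (each contributes count−1 duplicates):
  salt tree salt: 2
  tree salt tree: 2
2 duplicate windows → 31 − 2 = 29 distinct.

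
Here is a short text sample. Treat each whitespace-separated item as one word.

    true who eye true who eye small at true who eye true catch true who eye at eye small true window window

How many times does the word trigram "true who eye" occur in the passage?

4

Scanning the 20 overlapping trigram windows for "true who eye":
  position 1–3: true who eye
  position 4–6: true who eye
  position 9–11: true who eye
  position 14–16: true who eye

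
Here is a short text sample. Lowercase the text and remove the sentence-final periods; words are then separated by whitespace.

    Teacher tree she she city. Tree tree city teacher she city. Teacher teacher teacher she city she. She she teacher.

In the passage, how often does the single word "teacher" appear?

Scanning the 20 tokens for "teacher":
  position 1: teacher
  position 9: teacher
  position 12: teacher
  position 13: teacher
  position 14: teacher
  position 20: teacher

6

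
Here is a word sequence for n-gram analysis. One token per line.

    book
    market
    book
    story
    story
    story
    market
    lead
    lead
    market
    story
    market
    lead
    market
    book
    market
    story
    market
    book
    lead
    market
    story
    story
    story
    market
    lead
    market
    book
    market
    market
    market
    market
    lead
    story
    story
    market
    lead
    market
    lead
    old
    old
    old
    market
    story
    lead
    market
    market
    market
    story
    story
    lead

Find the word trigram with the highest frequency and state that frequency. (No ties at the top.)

Trigram frequencies (highest first):
  story market lead: 4
  story story market: 3
  market lead market: 3
  market market market: 3
  story story story: 2
  lead market story: 2
  … (28 more, each ≤ 2)

"story market lead", 4 times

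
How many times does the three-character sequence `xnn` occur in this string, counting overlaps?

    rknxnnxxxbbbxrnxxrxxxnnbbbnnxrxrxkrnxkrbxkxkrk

2

Sliding a length-3 window over the 46 characters (44 positions):
  position 4–6: xnn
  position 21–23: xnn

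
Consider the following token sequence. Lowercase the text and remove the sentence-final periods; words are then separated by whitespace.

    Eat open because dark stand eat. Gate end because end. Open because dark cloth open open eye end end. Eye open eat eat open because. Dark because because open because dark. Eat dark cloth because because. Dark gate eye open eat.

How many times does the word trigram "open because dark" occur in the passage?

Scanning the 39 overlapping trigram windows for "open because dark":
  position 2–4: open because dark
  position 11–13: open because dark
  position 24–26: open because dark
  position 29–31: open because dark

4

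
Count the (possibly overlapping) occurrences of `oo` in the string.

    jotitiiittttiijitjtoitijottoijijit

Sliding a length-2 window over the 34 characters (33 positions):
  (no match at any position)

0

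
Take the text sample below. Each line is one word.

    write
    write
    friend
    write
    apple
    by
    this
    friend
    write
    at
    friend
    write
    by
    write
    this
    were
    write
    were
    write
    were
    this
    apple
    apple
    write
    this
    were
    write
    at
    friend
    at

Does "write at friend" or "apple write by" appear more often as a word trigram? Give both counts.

"write at friend" (2 vs 0)

"write at friend": 2 occurrences
"apple write by": 0 occurrences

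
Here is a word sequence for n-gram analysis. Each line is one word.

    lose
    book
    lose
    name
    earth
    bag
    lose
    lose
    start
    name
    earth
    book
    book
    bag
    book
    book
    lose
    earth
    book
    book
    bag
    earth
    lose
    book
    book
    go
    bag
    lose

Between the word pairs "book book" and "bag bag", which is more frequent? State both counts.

"book book": 4 occurrences
"bag bag": 0 occurrences

"book book" (4 vs 0)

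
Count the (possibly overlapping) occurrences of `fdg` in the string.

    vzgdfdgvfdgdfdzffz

2

Sliding a length-3 window over the 18 characters (16 positions):
  position 5–7: fdg
  position 9–11: fdg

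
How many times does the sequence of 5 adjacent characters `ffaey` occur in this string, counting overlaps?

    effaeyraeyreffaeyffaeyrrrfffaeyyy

Sliding a length-5 window over the 33 characters (29 positions):
  position 2–6: ffaey
  position 13–17: ffaey
  position 18–22: ffaey
  position 27–31: ffaey

4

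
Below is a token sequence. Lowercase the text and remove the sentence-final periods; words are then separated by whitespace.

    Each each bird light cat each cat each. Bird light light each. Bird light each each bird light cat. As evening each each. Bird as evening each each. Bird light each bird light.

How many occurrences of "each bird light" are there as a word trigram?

6

Scanning the 31 overlapping trigram windows for "each bird light":
  position 2–4: each bird light
  position 8–10: each bird light
  position 12–14: each bird light
  position 16–18: each bird light
  position 28–30: each bird light
  position 31–33: each bird light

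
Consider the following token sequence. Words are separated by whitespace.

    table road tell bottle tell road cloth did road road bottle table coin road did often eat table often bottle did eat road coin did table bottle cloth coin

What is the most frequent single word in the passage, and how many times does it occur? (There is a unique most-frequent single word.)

Unigram frequencies (highest first):
  road: 6
  table: 4
  bottle: 4
  did: 4
  coin: 3
  tell: 2
  … (3 more, each ≤ 2)

"road", 6 times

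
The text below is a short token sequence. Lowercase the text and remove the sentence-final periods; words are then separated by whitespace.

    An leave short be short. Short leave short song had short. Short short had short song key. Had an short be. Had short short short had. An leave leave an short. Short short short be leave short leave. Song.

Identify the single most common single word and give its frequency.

"short", 17 times

Unigram frequencies (highest first):
  short: 17
  leave: 6
  had: 5
  an: 4
  be: 3
  song: 3
  … (1 more, each ≤ 1)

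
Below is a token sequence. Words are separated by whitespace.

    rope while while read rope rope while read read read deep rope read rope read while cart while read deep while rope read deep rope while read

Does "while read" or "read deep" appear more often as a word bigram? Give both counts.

"while read" (4 vs 3)

"while read": 4 occurrences
"read deep": 3 occurrences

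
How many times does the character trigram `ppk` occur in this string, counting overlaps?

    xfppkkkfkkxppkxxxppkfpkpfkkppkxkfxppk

5

Sliding a length-3 window over the 37 characters (35 positions):
  position 3–5: ppk
  position 12–14: ppk
  position 18–20: ppk
  position 28–30: ppk
  position 35–37: ppk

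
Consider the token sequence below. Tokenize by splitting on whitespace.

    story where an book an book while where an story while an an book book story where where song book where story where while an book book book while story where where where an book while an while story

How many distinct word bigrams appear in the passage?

20

39 tokens → 38 bigram windows in total.
Repeated bigrams (each contributes count−1 duplicates):
  an book: 5
  story where: 4
  book book: 3
  book while: 3
  where an: 3
  where where: 3
  while an: 3
  while story: 2
18 duplicate windows → 38 − 18 = 20 distinct.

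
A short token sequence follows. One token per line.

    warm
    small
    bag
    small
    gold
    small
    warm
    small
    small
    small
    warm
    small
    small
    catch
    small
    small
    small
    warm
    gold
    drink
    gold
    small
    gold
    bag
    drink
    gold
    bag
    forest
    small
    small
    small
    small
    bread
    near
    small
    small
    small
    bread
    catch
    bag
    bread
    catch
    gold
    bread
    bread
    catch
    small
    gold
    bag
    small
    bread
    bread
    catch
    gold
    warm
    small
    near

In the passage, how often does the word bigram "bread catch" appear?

Scanning the 56 overlapping bigram windows for "bread catch":
  position 38–39: bread catch
  position 41–42: bread catch
  position 45–46: bread catch
  position 52–53: bread catch

4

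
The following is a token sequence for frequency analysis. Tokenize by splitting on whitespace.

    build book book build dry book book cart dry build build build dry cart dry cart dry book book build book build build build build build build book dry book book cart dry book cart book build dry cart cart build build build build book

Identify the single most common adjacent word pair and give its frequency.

Bigram frequencies (highest first):
  build build: 10
  build book: 4
  book book: 4
  book build: 4
  dry book: 4
  cart dry: 4
  … (8 more, each ≤ 3)

"build build", 10 times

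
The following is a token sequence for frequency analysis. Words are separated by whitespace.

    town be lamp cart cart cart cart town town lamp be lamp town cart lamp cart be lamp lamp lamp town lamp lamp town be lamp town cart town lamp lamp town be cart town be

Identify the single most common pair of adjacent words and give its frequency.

Bigram frequencies (highest first):
  lamp town: 5
  town be: 4
  be lamp: 4
  lamp lamp: 4
  cart cart: 3
  cart town: 3
  … (8 more, each ≤ 3)

"lamp town", 5 times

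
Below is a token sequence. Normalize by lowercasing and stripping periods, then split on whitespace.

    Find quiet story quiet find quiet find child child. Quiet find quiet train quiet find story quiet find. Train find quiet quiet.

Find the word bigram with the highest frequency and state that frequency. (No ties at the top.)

Bigram frequencies (highest first):
  quiet find: 5
  find quiet: 4
  story quiet: 2
  quiet story: 1
  find child: 1
  child child: 1
  … (7 more, each ≤ 1)

"quiet find", 5 times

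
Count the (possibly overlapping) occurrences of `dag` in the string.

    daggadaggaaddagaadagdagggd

5

Sliding a length-3 window over the 26 characters (24 positions):
  position 1–3: dag
  position 6–8: dag
  position 13–15: dag
  position 18–20: dag
  position 21–23: dag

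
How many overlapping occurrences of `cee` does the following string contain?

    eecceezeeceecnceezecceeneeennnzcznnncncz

4

Sliding a length-3 window over the 40 characters (38 positions):
  position 4–6: cee
  position 10–12: cee
  position 15–17: cee
  position 21–23: cee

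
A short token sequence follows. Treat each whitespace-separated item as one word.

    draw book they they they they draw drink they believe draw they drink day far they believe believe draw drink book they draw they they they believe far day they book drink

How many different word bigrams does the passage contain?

32 tokens → 31 bigram windows in total.
Repeated bigrams (each contributes count−1 duplicates):
  they they: 5
  they believe: 3
  believe draw: 2
  book they: 2
  draw drink: 2
  draw they: 2
  they draw: 2
11 duplicate windows → 31 − 11 = 20 distinct.

20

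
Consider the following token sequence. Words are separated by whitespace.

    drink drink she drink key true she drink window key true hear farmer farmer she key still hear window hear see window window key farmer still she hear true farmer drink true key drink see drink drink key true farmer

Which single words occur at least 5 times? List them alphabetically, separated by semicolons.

drink; farmer; key; true

Unigram counts meeting the condition (at least 5 times):
  drink: 8
  farmer: 5
  key: 6
  true: 5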